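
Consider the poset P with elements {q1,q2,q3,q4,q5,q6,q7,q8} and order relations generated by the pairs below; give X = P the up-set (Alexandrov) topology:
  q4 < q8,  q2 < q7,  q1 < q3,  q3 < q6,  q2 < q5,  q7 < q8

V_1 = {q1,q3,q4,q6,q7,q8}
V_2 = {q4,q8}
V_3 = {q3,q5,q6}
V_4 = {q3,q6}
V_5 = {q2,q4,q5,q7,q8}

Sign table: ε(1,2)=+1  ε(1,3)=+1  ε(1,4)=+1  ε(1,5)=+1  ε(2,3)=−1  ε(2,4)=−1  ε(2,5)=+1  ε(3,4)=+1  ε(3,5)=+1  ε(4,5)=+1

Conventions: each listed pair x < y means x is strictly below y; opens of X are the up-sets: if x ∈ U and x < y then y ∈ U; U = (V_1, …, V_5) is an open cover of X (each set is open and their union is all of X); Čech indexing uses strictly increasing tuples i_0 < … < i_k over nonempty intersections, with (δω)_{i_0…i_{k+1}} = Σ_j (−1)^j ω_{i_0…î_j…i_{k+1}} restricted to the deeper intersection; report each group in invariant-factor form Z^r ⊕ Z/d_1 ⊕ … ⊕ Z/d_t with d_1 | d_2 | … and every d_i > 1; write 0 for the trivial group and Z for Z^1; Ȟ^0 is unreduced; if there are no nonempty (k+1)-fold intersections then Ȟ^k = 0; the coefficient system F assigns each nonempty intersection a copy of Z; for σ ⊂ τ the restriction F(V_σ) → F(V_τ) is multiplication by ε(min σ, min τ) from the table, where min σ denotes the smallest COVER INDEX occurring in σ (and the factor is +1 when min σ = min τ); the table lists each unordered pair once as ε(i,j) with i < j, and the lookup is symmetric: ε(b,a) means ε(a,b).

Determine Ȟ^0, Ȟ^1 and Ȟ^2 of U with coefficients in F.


nerve simplices:
  V12={q4,q8} V13={q3,q6} V14={q3,q6} V15={q4,q7,q8} V25={q4,q8} V34={q3,q6} V35={q5}
  V125={q4,q8} V134={q3,q6}
C dims 5,7,2; δ0: rk 4, SNF 1^4; δ1: rk 2, SNF 1^2
degree 0: 5−4−0 = 1 → Ȟ^0 ≅ Z
degree 1: 7−2−4 = 1 → Ȟ^1 ≅ Z
degree 2: 2−0−2 = 0 → Ȟ^2 ≅ 0

Ȟ^0 ≅ Z, Ȟ^1 ≅ Z and Ȟ^2 ≅ 0


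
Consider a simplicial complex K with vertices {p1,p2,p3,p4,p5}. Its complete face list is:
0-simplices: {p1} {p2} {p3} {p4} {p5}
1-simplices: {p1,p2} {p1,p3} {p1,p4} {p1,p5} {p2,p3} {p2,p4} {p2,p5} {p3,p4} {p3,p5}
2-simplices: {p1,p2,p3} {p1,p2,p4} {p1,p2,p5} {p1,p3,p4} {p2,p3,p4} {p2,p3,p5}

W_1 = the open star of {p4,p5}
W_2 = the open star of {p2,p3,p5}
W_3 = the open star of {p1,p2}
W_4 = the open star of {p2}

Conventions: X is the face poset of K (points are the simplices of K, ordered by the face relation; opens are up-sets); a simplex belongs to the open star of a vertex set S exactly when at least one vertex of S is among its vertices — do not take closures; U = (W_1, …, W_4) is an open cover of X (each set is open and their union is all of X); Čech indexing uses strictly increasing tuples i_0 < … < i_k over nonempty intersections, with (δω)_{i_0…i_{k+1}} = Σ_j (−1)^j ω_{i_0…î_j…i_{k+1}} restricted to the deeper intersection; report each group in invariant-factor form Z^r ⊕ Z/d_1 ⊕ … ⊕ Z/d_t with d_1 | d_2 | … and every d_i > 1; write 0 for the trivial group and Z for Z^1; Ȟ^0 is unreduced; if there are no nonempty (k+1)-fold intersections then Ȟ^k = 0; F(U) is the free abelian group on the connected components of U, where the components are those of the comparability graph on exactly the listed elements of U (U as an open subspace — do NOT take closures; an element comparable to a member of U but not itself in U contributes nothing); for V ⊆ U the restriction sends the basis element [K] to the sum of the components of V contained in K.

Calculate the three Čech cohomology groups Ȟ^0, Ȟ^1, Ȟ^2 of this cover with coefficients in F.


cover nerve:
  W1={{p4},{p5},{p1,p4},{p1,p5},{p2,p4},{p2,p5},{p3,p4},{p3,p5},{p1,p2,p4},{p1,p2,p5},{p1,p3,p4},{p2,p3,p4},{p2,p3,p5}} W2={{p2},{p3},{p5},{p1,p2},{p1,p3},{p1,p5},{p2,p3},{p2,p4},{p2,p5},{p3,p4},{p3,p5},{p1,p2,p3},{p1,p2,p4},{p1,p2,p5},{p1,p3,p4},{p2,p3,p4},{p2,p3,p5}} W3={{p1},{p2},{p1,p2},{p1,p3},{p1,p4},{p1,p5},{p2,p3},{p2,p4},{p2,p5},{p1,p2,p3},{p1,p2,p4},{p1,p2,p5},{p1,p3,p4},{p2,p3,p4},{p2,p3,p5}} W4={{p2},{p1,p2},{p2,p3},{p2,p4},{p2,p5},{p1,p2,p3},{p1,p2,p4},{p1,p2,p5},{p2,p3,p4},{p2,p3,p5}}
  W12={{p5},{p1,p5},{p2,p4},{p2,p5},{p3,p4},{p3,p5},{p1,p2,p4},{p1,p2,p5},{p1,p3,p4},{p2,p3,p4},{p2,p3,p5}} W13={{p1,p4},{p1,p5},{p2,p4},{p2,p5},{p1,p2,p4},{p1,p2,p5},{p1,p3,p4},{p2,p3,p4},{p2,p3,p5}} W14={{p2,p4},{p2,p5},{p1,p2,p4},{p1,p2,p5},{p2,p3,p4},{p2,p3,p5}} W23={{p2},{p1,p2},{p1,p3},{p1,p5},{p2,p3},{p2,p4},{p2,p5},{p1,p2,p3},{p1,p2,p4},{p1,p2,p5},{p1,p3,p4},{p2,p3,p4},{p2,p3,p5}} W24={{p2},{p1,p2},{p2,p3},{p2,p4},{p2,p5},{p1,p2,p3},{p1,p2,p4},{p1,p2,p5},{p2,p3,p4},{p2,p3,p5}} W34={{p2},{p1,p2},{p2,p3},{p2,p4},{p2,p5},{p1,p2,p3},{p1,p2,p4},{p1,p2,p5},{p2,p3,p4},{p2,p3,p5}}
  W123={{p1,p5},{p2,p4},{p2,p5},{p1,p2,p4},{p1,p2,p5},{p1,p3,p4},{p2,p3,p4},{p2,p3,p5}} W124={{p2,p4},{p2,p5},{p1,p2,p4},{p1,p2,p5},{p2,p3,p4},{p2,p3,p5}} W134={{p2,p4},{p2,p5},{p1,p2,p4},{p1,p2,p5},{p2,p3,p4},{p2,p3,p5}} W234={{p2},{p1,p2},{p2,p3},{p2,p4},{p2,p5},{p1,p2,p3},{p1,p2,p4},{p1,p2,p5},{p2,p3,p4},{p2,p3,p5}}
  W1234={{p2,p4},{p2,p5},{p1,p2,p4},{p1,p2,p5},{p2,p3,p4},{p2,p3,p5}}
components per intersection:
  W1: {{p4},{p1,p4},{p2,p4},{p3,p4},{p1,p2,p4},{p1,p3,p4},{p2,p3,p4}} {{p5},{p1,p5},{p2,p5},{p3,p5},{p1,p2,p5},{p2,p3,p5}}
  W2: {{p2},{p3},{p5},{p1,p2},{p1,p3},{p1,p5},{p2,p3},{p2,p4},{p2,p5},{p3,p4},{p3,p5},{p1,p2,p3},{p1,p2,p4},{p1,p2,p5},{p1,p3,p4},{p2,p3,p4},{p2,p3,p5}}
  W3: {{p1},{p2},{p1,p2},{p1,p3},{p1,p4},{p1,p5},{p2,p3},{p2,p4},{p2,p5},{p1,p2,p3},{p1,p2,p4},{p1,p2,p5},{p1,p3,p4},{p2,p3,p4},{p2,p3,p5}}
  W4: {{p2},{p1,p2},{p2,p3},{p2,p4},{p2,p5},{p1,p2,p3},{p1,p2,p4},{p1,p2,p5},{p2,p3,p4},{p2,p3,p5}}
  W12: {{p5},{p1,p5},{p2,p5},{p3,p5},{p1,p2,p5},{p2,p3,p5}} {{p2,p4},{p3,p4},{p1,p2,p4},{p1,p3,p4},{p2,p3,p4}}
  W13: {{p1,p4},{p2,p4},{p1,p2,p4},{p1,p3,p4},{p2,p3,p4}} {{p1,p5},{p2,p5},{p1,p2,p5},{p2,p3,p5}}
  W14: {{p2,p4},{p1,p2,p4},{p2,p3,p4}} {{p2,p5},{p1,p2,p5},{p2,p3,p5}}
  W23: {{p2},{p1,p2},{p1,p3},{p1,p5},{p2,p3},{p2,p4},{p2,p5},{p1,p2,p3},{p1,p2,p4},{p1,p2,p5},{p1,p3,p4},{p2,p3,p4},{p2,p3,p5}}
  W24: {{p2},{p1,p2},{p2,p3},{p2,p4},{p2,p5},{p1,p2,p3},{p1,p2,p4},{p1,p2,p5},{p2,p3,p4},{p2,p3,p5}}
  W34: {{p2},{p1,p2},{p2,p3},{p2,p4},{p2,p5},{p1,p2,p3},{p1,p2,p4},{p1,p2,p5},{p2,p3,p4},{p2,p3,p5}}
  W123: {{p1,p5},{p2,p5},{p1,p2,p5},{p2,p3,p5}} {{p2,p4},{p1,p2,p4},{p2,p3,p4}} {{p1,p3,p4}}
  W124: {{p2,p4},{p1,p2,p4},{p2,p3,p4}} {{p2,p5},{p1,p2,p5},{p2,p3,p5}}
  W134: {{p2,p4},{p1,p2,p4},{p2,p3,p4}} {{p2,p5},{p1,p2,p5},{p2,p3,p5}}
  W234: {{p2},{p1,p2},{p2,p3},{p2,p4},{p2,p5},{p1,p2,p3},{p1,p2,p4},{p1,p2,p5},{p2,p3,p4},{p2,p3,p5}}
  W1234: {{p2,p4},{p1,p2,p4},{p2,p3,p4}} {{p2,p5},{p1,p2,p5},{p2,p3,p5}}
C dims 5,9,8,2; δ0: rk 4, SNF 1^4; δ1: rk 5, SNF 1^5; δ2: rk 2, SNF 1^2
Ȟ^0: (5−4)−0=1 ⇒ Z
Ȟ^1: (9−5)−4=0 ⇒ 0
Ȟ^2: (8−2)−5=1 ⇒ Z

Ȟ^0(U;F) ≅ Z; Ȟ^1(U;F) ≅ 0; Ȟ^2(U;F) ≅ Z


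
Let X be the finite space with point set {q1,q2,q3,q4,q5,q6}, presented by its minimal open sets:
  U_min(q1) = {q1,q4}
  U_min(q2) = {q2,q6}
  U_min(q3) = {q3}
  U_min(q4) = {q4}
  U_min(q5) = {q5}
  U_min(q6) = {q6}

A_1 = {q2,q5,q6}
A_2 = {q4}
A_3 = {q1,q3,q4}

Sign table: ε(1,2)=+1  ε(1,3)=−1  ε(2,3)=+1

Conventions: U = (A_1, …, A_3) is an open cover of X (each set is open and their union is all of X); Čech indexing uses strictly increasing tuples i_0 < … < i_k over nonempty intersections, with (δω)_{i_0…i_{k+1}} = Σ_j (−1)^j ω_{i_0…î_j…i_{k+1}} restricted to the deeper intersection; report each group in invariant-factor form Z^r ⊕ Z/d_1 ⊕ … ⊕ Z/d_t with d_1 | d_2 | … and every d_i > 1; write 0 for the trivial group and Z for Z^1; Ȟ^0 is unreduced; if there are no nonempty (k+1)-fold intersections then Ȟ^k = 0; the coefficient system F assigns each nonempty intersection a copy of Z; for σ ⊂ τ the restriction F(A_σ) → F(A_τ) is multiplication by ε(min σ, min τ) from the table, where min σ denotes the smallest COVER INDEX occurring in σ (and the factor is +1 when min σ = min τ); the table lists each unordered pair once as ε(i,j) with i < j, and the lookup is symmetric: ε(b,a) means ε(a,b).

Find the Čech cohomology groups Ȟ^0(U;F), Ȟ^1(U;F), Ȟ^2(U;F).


Ȟ^0 = Z^2; Ȟ^1 = 0; Ȟ^2 = 0

nonempty overlaps:
  A23={q4}
C dims 3,1; δ0: rk 1, SNF 1^1
degree 0: 3−1−0 = 2 → Ȟ^0 ≅ Z^2
degree 1: 1−0−1 = 0 → Ȟ^1 ≅ 0
degree 2: 0−0−0 = 0 → Ȟ^2 ≅ 0


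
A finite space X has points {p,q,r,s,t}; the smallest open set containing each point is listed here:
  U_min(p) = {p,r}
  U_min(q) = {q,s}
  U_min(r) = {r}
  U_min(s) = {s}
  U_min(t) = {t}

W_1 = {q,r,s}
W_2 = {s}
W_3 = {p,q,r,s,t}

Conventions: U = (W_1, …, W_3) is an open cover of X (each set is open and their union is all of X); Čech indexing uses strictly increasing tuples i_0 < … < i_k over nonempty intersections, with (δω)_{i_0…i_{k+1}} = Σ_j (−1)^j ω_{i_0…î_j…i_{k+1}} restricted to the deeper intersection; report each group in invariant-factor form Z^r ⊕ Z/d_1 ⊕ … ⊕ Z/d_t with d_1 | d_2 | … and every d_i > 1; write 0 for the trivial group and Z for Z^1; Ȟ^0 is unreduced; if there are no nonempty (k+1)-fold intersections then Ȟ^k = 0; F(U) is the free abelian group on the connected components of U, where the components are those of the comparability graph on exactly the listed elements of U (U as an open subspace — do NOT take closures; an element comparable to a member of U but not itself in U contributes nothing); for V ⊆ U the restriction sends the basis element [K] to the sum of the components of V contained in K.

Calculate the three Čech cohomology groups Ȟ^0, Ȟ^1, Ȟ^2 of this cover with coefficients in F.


nonempty overlaps:
  W12={s} W13={q,r,s} W23={s}
  W123={s}
components per intersection:
  W1: {q,s} {r}
  W2: {s}
  W3: {p,r} {q,s} {t}
  W12: {s}
  W13: {q,s} {r}
  W23: {s}
  W123: {s}
C dims 6,4,1; δ0: rk 3, SNF 1^3; δ1: rk 1, SNF 1^1
degree 0: 6−3−0 = 3 → Ȟ^0 ≅ Z^3
degree 1: 4−1−3 = 0 → Ȟ^1 ≅ 0
degree 2: 1−0−1 = 0 → Ȟ^2 ≅ 0

Ȟ^0 ≅ Z^3, Ȟ^1 ≅ 0 and Ȟ^2 ≅ 0


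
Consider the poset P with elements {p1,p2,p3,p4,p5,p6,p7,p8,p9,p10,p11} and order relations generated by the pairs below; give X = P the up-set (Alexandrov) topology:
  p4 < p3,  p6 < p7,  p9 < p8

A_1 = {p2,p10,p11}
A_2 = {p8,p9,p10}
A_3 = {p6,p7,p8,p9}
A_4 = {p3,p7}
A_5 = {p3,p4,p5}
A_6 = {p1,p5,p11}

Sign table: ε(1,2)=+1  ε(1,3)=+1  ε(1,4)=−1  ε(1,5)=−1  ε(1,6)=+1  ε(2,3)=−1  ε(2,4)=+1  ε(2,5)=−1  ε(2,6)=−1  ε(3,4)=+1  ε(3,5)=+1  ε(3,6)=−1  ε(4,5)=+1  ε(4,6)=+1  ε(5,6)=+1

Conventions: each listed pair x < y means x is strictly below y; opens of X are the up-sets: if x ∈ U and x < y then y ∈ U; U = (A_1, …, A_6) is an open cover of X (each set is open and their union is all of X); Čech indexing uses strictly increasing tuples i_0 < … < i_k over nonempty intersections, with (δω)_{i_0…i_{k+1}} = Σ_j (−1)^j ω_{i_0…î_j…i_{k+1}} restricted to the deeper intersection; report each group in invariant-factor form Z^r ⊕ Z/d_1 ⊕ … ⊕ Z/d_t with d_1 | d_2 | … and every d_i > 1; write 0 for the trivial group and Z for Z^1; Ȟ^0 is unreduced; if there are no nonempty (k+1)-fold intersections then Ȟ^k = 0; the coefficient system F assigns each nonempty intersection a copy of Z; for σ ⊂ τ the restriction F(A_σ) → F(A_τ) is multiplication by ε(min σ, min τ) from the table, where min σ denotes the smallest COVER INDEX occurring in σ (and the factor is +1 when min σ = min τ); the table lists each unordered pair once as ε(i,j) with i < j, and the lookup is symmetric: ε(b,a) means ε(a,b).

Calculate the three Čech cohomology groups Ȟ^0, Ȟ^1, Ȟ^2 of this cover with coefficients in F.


cover nerve:
  A12={p10} A16={p11} A23={p8,p9} A34={p7} A45={p3} A56={p5}
C dims 6,6; δ0: rk 6, SNF 1^5·2
Ȟ^0: (6−6)−0=0 ⇒ 0
Ȟ^1: (6−0)−6=0 plus torsion [2] ⇒ Z/2
Ȟ^2: (0−0)−0=0 ⇒ 0

Ȟ^0 = 0,  Ȟ^1 = Z/2,  Ȟ^2 = 0


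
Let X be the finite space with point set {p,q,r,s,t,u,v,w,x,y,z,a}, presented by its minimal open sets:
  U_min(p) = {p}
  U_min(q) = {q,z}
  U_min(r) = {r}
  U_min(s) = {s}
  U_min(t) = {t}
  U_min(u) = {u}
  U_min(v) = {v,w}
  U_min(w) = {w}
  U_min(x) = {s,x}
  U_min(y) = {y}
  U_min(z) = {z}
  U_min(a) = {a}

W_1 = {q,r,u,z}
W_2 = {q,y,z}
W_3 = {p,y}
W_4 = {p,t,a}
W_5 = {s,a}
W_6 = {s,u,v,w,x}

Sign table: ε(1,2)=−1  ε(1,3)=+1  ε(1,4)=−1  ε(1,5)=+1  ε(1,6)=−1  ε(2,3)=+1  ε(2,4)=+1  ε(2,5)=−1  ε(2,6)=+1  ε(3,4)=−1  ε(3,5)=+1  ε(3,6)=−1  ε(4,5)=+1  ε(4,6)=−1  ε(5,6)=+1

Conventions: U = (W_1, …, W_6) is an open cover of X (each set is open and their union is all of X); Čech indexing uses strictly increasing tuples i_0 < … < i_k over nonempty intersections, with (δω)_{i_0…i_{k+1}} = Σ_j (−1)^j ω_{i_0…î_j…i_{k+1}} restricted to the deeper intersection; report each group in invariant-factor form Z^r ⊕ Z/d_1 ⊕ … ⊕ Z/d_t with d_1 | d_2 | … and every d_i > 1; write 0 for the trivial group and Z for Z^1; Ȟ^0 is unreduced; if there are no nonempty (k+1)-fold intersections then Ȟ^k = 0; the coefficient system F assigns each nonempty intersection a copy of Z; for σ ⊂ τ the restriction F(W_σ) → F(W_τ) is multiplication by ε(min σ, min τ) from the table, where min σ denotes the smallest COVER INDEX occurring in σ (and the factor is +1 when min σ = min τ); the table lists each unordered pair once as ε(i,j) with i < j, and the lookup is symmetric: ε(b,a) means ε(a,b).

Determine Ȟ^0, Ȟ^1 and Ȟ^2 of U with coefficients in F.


Ȟ^0 = 0, Ȟ^1 = Z/2 and Ȟ^2 = 0

intersection data:
  W12={q,z} W16={u} W23={y} W34={p} W45={a} W56={s}
C dims 6,6; δ0: rk 6, SNF 1^5·2
Ȟ^0 = (6 − 6) − 0 = 0, so Ȟ^0 ≅ 0
Ȟ^1 = (6 − 0) − 6 = 0 plus torsion [2], so Ȟ^1 ≅ Z/2
Ȟ^2 = (0 − 0) − 0 = 0, so Ȟ^2 ≅ 0


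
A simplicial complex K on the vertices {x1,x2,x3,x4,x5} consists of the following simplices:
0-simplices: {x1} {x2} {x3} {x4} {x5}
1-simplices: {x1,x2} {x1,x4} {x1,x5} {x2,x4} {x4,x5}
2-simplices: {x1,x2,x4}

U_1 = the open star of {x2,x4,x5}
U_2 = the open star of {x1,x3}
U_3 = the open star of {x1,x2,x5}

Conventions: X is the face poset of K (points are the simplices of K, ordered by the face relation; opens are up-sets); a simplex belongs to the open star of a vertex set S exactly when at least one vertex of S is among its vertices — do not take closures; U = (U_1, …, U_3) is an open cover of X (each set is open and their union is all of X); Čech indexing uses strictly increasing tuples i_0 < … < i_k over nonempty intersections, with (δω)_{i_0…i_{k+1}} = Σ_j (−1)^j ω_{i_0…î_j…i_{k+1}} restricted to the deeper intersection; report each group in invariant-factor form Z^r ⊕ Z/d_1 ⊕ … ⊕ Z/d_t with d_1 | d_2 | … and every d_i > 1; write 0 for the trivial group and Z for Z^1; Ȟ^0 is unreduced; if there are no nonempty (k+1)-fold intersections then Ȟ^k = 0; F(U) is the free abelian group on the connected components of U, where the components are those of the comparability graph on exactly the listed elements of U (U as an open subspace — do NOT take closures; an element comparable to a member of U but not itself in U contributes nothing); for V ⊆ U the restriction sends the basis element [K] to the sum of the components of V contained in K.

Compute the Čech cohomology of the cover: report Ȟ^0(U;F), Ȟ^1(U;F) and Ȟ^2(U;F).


Ȟ^0 ≅ Z^2; Ȟ^1 ≅ Z; Ȟ^2 ≅ 0

nonempty intersections:
  U1={{x2},{x4},{x5},{x1,x2},{x1,x4},{x1,x5},{x2,x4},{x4,x5},{x1,x2,x4}} U2={{x1},{x3},{x1,x2},{x1,x4},{x1,x5},{x1,x2,x4}} U3={{x1},{x2},{x5},{x1,x2},{x1,x4},{x1,x5},{x2,x4},{x4,x5},{x1,x2,x4}}
  U12={{x1,x2},{x1,x4},{x1,x5},{x1,x2,x4}} U13={{x2},{x5},{x1,x2},{x1,x4},{x1,x5},{x2,x4},{x4,x5},{x1,x2,x4}} U23={{x1},{x1,x2},{x1,x4},{x1,x5},{x1,x2,x4}}
  U123={{x1,x2},{x1,x4},{x1,x5},{x1,x2,x4}}
components per intersection:
  U1: {{x2},{x4},{x5},{x1,x2},{x1,x4},{x1,x5},{x2,x4},{x4,x5},{x1,x2,x4}}
  U2: {{x1},{x1,x2},{x1,x4},{x1,x5},{x1,x2,x4}} {{x3}}
  U3: {{x1},{x2},{x5},{x1,x2},{x1,x4},{x1,x5},{x2,x4},{x4,x5},{x1,x2,x4}}
  U12: {{x1,x2},{x1,x4},{x1,x2,x4}} {{x1,x5}}
  U13: {{x2},{x1,x2},{x1,x4},{x2,x4},{x1,x2,x4}} {{x5},{x1,x5},{x4,x5}}
  U23: {{x1},{x1,x2},{x1,x4},{x1,x5},{x1,x2,x4}}
  U123: {{x1,x2},{x1,x4},{x1,x2,x4}} {{x1,x5}}
C dims 4,5,2; δ0: rk 2, SNF 1^2; δ1: rk 2, SNF 1^2
Ȟ^0: (4−2)−0=2 ⇒ Z^2
Ȟ^1: (5−2)−2=1 ⇒ Z
Ȟ^2: (2−0)−2=0 ⇒ 0


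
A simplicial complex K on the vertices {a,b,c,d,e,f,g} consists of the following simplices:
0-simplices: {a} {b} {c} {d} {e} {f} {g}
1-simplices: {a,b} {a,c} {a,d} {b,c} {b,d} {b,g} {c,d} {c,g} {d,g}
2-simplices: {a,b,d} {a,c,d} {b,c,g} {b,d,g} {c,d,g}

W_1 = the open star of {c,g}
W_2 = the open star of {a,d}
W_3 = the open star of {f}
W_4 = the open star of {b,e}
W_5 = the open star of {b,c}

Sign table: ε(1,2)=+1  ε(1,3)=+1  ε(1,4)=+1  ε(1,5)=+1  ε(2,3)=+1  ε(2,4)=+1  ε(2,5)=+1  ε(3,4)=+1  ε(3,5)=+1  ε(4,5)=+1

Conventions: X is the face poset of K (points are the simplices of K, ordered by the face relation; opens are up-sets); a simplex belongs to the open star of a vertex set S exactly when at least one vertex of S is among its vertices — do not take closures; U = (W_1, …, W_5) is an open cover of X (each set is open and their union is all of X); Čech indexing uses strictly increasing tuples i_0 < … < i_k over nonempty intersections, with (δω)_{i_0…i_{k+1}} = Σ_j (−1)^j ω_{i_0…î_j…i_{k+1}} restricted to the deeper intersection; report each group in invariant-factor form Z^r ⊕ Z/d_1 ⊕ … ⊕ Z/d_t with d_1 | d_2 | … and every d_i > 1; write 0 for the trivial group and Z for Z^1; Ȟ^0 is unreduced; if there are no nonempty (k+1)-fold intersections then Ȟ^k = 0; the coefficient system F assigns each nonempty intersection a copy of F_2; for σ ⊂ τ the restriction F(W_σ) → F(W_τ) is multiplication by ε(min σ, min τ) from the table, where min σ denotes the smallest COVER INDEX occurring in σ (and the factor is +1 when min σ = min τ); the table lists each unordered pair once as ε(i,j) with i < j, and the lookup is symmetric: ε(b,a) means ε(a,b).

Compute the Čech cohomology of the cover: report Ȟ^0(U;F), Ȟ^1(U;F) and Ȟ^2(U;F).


nonempty intersections:
  W1={{c},{g},{a,c},{b,c},{b,g},{c,d},{c,g},{d,g},{a,c,d},{b,c,g},{b,d,g},{c,d,g}} W2={{a},{d},{a,b},{a,c},{a,d},{b,d},{c,d},{d,g},{a,b,d},{a,c,d},{b,d,g},{c,d,g}} W3={{f}} W4={{b},{e},{a,b},{b,c},{b,d},{b,g},{a,b,d},{b,c,g},{b,d,g}} W5={{b},{c},{a,b},{a,c},{b,c},{b,d},{b,g},{c,d},{c,g},{a,b,d},{a,c,d},{b,c,g},{b,d,g},{c,d,g}}
  W12={{a,c},{c,d},{d,g},{a,c,d},{b,d,g},{c,d,g}} W14={{b,c},{b,g},{b,c,g},{b,d,g}} W15={{c},{a,c},{b,c},{b,g},{c,d},{c,g},{a,c,d},{b,c,g},{b,d,g},{c,d,g}} W24={{a,b},{b,d},{a,b,d},{b,d,g}} W25={{a,b},{a,c},{b,d},{c,d},{a,b,d},{a,c,d},{b,d,g},{c,d,g}} W45={{b},{a,b},{b,c},{b,d},{b,g},{a,b,d},{b,c,g},{b,d,g}}
  W124={{b,d,g}} W125={{a,c},{c,d},{a,c,d},{b,d,g},{c,d,g}} W145={{b,c},{b,g},{b,c,g},{b,d,g}} W245={{a,b},{b,d},{a,b,d},{b,d,g}}
  W1245={{b,d,g}}
C dims 5,6,4,1; δ0: rk_F2 3; δ1: rk_F2 3; δ2: rk_F2 1
Ȟ^0: (5−3)−0=2 ⇒ Z/2 ⊕ Z/2
Ȟ^1: (6−3)−3=0 ⇒ 0
Ȟ^2: (4−1)−3=0 ⇒ 0

Ȟ^0(U;F) ≅ Z/2 ⊕ Z/2; Ȟ^1(U;F) ≅ 0; Ȟ^2(U;F) ≅ 0


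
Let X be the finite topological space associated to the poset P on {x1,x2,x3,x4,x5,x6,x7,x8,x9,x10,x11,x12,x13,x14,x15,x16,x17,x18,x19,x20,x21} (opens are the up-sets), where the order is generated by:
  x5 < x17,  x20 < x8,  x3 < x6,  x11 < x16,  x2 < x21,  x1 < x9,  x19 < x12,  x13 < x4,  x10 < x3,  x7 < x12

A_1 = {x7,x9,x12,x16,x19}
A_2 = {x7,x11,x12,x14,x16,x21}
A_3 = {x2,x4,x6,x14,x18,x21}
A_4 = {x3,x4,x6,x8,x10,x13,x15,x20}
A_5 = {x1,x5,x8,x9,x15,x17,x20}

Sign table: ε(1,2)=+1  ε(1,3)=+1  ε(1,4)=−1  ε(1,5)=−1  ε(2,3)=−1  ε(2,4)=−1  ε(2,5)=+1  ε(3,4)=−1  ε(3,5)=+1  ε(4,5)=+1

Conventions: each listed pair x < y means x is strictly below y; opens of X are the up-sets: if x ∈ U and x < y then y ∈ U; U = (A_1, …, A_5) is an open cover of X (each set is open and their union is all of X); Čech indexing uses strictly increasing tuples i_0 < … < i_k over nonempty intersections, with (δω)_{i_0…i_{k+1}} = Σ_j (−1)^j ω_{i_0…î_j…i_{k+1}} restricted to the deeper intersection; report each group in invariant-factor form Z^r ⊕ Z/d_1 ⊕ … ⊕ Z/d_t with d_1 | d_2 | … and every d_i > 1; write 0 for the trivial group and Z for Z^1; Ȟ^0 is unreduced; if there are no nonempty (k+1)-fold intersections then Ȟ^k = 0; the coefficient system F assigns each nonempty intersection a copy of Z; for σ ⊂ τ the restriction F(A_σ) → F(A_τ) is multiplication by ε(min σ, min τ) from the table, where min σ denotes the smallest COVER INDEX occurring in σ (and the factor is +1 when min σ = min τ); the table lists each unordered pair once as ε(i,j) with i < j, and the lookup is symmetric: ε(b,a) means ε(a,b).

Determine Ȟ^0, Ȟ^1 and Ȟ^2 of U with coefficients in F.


Ȟ^0 = 0, Ȟ^1 = Z/2, Ȟ^2 = 0

cover nerve:
  A12={x7,x12,x16} A15={x9} A23={x14,x21} A34={x4,x6} A45={x8,x15,x20}
C dims 5,5; δ0: rk 5, SNF 1^4·2
Ȟ^0: (5−5)−0=0 ⇒ 0
Ȟ^1: (5−0)−5=0 plus torsion [2] ⇒ Z/2
Ȟ^2: (0−0)−0=0 ⇒ 0


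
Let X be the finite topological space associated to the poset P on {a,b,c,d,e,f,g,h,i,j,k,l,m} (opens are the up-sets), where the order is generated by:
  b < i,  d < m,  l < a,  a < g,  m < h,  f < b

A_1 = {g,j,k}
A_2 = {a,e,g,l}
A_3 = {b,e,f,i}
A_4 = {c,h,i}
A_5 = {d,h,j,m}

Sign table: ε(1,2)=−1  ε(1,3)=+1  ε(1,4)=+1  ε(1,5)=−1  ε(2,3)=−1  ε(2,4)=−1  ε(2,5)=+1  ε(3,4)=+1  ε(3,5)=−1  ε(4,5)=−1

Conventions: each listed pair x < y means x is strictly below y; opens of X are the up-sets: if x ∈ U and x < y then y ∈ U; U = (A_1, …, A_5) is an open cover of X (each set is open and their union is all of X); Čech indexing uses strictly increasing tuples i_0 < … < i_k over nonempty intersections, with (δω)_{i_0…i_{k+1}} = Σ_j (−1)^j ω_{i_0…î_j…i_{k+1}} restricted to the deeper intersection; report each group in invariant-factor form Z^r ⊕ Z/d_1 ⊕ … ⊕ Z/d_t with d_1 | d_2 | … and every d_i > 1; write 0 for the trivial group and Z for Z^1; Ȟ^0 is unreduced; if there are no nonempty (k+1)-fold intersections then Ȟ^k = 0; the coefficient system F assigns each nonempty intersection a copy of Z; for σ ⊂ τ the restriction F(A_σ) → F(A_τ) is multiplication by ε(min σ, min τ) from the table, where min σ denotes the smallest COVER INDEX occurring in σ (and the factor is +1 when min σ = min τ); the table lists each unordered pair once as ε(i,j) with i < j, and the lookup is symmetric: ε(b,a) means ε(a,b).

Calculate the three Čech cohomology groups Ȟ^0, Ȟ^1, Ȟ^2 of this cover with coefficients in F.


intersection data:
  A12={g} A15={j} A23={e} A34={i} A45={h}
C dims 5,5; δ0: rk 4, SNF 1^4
Ȟ^0 = (5 − 4) − 0 = 1, so Ȟ^0 ≅ Z
Ȟ^1 = (5 − 0) − 4 = 1, so Ȟ^1 ≅ Z
Ȟ^2 = (0 − 0) − 0 = 0, so Ȟ^2 ≅ 0

Ȟ^0 = Z, Ȟ^1 = Z and Ȟ^2 = 0


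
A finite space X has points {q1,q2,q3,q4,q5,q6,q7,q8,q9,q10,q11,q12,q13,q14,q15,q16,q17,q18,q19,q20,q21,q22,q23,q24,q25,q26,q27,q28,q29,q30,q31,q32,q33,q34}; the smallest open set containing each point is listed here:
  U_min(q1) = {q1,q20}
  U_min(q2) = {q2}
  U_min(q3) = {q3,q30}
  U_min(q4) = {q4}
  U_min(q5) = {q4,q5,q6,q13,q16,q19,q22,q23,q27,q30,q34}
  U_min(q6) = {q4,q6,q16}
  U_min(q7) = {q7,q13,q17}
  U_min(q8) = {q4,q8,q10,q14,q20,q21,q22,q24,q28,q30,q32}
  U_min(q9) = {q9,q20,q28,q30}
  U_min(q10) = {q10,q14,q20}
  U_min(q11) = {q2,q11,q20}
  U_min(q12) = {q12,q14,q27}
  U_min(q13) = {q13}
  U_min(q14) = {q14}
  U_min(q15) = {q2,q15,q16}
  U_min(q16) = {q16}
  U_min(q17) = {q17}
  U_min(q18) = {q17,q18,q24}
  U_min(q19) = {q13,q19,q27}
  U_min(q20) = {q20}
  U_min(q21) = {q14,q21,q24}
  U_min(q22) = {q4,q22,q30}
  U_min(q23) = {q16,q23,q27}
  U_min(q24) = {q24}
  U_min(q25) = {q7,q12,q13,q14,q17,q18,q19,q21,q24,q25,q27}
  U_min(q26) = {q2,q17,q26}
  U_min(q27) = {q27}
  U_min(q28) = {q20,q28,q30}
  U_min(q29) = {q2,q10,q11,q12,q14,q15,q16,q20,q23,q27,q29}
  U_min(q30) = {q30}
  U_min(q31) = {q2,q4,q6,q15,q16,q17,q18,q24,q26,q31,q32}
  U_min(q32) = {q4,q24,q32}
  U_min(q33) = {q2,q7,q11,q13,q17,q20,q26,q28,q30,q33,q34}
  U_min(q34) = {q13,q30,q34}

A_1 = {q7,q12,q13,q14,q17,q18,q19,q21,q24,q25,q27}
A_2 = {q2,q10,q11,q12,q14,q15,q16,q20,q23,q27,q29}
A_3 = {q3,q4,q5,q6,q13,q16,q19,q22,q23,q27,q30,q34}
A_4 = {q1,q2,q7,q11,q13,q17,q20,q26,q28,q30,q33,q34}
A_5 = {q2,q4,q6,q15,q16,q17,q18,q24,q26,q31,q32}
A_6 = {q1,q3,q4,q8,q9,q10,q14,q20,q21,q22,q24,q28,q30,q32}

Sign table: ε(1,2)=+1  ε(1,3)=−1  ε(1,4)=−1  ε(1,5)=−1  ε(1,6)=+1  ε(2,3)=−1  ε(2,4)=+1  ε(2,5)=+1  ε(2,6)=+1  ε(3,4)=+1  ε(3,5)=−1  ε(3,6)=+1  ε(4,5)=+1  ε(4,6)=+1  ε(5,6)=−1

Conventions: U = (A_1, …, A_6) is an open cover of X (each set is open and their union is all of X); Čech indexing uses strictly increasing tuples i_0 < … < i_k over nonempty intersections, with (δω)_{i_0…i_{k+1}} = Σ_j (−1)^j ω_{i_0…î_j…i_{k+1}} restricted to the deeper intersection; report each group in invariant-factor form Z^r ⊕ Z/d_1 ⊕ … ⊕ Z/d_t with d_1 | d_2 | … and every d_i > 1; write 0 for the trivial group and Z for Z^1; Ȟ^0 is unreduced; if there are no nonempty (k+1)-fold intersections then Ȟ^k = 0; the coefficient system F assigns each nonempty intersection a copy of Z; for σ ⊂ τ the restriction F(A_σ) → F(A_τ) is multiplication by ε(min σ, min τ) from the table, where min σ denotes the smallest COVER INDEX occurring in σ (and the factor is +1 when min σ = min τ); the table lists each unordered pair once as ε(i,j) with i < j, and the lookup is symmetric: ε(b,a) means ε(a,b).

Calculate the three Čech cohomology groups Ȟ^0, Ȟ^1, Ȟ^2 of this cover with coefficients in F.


nonempty overlaps:
  A12={q12,q14,q27} A13={q13,q19,q27} A14={q7,q13,q17} A15={q17,q18,q24} A16={q14,q21,q24} A23={q16,q23,q27} A24={q2,q11,q20} A25={q2,q15,q16} A26={q10,q14,q20} A34={q13,q30,q34} A35={q4,q6,q16} A36={q3,q4,q22,q30} A45={q2,q17,q26} A46={q1,q20,q28,q30} A56={q4,q24,q32}
  A123={q27} A126={q14} A134={q13} A145={q17} A156={q24} A235={q16} A245={q2} A246={q20} A346={q30} A356={q4}
C dims 6,15,10; δ0: rk 6, SNF 1^5·2; δ1: rk 9, SNF 1^9
degree 0: 6−6−0 = 0 → Ȟ^0 ≅ 0
degree 1: 15−9−6 = 0 plus torsion [2] → Ȟ^1 ≅ Z/2
degree 2: 10−0−9 = 1 → Ȟ^2 ≅ Z

Ȟ^0 ≅ 0; Ȟ^1 ≅ Z/2; Ȟ^2 ≅ Z


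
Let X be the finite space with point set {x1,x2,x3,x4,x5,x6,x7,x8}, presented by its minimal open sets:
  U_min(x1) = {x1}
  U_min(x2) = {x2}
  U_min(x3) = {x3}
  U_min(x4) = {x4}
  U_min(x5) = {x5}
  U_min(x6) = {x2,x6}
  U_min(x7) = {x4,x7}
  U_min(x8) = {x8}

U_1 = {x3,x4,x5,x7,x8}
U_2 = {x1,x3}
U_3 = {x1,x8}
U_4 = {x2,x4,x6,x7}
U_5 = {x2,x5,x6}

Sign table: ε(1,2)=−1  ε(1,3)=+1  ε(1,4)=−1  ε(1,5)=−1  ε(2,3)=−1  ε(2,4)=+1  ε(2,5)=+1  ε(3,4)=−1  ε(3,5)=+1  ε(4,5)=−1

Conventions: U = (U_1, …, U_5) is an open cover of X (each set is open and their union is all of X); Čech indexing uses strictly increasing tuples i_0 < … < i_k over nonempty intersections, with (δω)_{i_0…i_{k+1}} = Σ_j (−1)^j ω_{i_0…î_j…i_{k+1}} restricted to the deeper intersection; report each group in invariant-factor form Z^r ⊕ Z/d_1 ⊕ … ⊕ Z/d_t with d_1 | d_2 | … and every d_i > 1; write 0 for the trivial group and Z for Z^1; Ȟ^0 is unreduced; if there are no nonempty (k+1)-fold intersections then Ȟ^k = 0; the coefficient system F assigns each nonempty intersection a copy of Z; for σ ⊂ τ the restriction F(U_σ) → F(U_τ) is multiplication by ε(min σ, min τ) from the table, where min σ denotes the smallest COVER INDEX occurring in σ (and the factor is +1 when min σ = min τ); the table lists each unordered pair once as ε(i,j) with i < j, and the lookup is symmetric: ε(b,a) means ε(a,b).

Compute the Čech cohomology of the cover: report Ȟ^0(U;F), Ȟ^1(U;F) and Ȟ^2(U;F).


cover nerve:
  U12={x3} U13={x8} U14={x4,x7} U15={x5} U23={x1} U45={x2,x6}
C dims 5,6; δ0: rk 5, SNF 1^4·2
Ȟ^0: (5−5)−0=0 ⇒ 0
Ȟ^1: (6−0)−5=1 plus torsion [2] ⇒ Z ⊕ Z/2
Ȟ^2: (0−0)−0=0 ⇒ 0

Ȟ^0(U;F) ≅ 0, Ȟ^1(U;F) ≅ Z ⊕ Z/2 and Ȟ^2(U;F) ≅ 0


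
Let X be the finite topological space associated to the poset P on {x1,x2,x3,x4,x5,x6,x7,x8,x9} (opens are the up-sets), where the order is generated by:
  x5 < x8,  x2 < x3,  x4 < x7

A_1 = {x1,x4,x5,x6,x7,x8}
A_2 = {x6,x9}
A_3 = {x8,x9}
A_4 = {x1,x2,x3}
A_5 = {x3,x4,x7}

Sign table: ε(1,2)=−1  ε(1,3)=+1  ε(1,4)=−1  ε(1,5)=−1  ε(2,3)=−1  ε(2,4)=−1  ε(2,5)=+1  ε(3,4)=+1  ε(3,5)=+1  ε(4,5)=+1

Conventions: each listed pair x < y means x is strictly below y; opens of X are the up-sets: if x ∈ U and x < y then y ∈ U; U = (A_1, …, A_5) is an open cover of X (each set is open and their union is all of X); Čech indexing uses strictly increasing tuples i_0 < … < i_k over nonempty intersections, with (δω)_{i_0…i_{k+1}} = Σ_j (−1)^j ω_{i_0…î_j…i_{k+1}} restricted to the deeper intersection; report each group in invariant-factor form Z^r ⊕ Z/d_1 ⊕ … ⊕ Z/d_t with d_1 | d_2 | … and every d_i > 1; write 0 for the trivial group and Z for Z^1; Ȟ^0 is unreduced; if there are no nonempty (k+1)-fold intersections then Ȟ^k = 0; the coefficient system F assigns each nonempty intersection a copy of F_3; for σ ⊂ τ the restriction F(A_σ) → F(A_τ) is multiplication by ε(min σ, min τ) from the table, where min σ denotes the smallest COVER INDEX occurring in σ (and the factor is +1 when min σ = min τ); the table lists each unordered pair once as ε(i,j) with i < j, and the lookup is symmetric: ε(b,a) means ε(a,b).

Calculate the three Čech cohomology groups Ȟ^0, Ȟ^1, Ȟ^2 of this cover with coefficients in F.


nonempty intersections:
  A12={x6} A13={x8} A14={x1} A15={x4,x7} A23={x9} A45={x3}
C dims 5,6; δ0: rk_F3 4
Ȟ^0: (5−4)−0=1 ⇒ Z/3
Ȟ^1: (6−0)−4=2 ⇒ Z/3 ⊕ Z/3
Ȟ^2: (0−0)−0=0 ⇒ 0

Ȟ^0(U;F) ≅ Z/3; Ȟ^1(U;F) ≅ Z/3 ⊕ Z/3; Ȟ^2(U;F) ≅ 0


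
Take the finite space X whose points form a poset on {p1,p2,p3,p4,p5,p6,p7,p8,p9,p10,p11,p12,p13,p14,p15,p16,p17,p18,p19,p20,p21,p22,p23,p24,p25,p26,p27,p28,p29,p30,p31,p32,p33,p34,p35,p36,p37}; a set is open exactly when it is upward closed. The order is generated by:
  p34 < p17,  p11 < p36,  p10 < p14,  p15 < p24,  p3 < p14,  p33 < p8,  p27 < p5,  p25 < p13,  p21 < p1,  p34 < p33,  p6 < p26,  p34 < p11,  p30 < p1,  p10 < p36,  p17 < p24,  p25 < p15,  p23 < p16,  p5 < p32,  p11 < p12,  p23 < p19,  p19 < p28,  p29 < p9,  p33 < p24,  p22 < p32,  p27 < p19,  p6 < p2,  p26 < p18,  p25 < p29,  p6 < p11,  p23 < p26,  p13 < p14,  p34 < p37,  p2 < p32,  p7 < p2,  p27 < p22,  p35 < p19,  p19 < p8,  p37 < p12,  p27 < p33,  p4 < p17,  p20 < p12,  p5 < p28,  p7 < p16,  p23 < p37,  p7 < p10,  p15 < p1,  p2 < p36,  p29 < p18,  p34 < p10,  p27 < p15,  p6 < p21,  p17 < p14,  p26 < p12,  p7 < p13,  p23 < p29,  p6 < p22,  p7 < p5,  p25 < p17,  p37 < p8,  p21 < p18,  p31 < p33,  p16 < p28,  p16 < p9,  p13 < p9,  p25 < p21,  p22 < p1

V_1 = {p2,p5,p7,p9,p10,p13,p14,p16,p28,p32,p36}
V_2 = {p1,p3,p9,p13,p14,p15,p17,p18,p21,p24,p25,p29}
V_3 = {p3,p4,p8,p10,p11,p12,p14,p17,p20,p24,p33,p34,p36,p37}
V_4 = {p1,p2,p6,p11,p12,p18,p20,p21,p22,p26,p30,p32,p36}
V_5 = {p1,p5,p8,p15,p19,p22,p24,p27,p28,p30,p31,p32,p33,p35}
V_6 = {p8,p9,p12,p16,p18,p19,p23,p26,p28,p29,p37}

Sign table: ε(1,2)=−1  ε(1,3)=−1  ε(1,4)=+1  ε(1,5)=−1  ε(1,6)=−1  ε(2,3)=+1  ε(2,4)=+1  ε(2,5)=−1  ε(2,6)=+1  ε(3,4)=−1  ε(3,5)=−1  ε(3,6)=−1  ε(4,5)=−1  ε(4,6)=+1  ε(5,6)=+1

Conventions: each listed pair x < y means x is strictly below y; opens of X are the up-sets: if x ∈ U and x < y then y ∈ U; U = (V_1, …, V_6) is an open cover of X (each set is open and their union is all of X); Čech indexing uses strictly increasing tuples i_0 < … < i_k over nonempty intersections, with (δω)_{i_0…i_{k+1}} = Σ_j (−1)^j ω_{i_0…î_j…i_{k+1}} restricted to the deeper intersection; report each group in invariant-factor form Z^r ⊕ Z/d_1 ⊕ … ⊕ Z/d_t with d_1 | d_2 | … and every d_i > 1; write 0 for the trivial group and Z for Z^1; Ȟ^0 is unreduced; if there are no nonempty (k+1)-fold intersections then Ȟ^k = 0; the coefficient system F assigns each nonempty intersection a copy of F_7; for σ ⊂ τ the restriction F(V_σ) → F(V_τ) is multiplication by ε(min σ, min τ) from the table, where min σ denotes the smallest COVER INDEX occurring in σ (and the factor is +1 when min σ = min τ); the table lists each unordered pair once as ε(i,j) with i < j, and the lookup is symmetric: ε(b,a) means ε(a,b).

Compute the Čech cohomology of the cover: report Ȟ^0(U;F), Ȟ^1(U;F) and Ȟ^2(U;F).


Ȟ^0(U;F) ≅ 0; Ȟ^1(U;F) ≅ 0; Ȟ^2(U;F) ≅ Z/7

cover nerve:
  V12={p9,p13,p14} V13={p10,p14,p36} V14={p2,p32,p36} V15={p5,p28,p32} V16={p9,p16,p28} V23={p3,p14,p17,p24} V24={p1,p18,p21} V25={p1,p15,p24} V26={p9,p18,p29} V34={p11,p12,p20,p36} V35={p8,p24,p33} V36={p8,p12,p37} V45={p1,p22,p30,p32} V46={p12,p18,p26} V56={p8,p19,p28}
  V123={p14} V126={p9} V134={p36} V145={p32} V156={p28} V235={p24} V245={p1} V246={p18} V346={p12} V356={p8}
C dims 6,15,10; δ0: rk_F7 6; δ1: rk_F7 9
Ȟ^0: (6−6)−0=0 ⇒ 0
Ȟ^1: (15−9)−6=0 ⇒ 0
Ȟ^2: (10−0)−9=1 ⇒ Z/7


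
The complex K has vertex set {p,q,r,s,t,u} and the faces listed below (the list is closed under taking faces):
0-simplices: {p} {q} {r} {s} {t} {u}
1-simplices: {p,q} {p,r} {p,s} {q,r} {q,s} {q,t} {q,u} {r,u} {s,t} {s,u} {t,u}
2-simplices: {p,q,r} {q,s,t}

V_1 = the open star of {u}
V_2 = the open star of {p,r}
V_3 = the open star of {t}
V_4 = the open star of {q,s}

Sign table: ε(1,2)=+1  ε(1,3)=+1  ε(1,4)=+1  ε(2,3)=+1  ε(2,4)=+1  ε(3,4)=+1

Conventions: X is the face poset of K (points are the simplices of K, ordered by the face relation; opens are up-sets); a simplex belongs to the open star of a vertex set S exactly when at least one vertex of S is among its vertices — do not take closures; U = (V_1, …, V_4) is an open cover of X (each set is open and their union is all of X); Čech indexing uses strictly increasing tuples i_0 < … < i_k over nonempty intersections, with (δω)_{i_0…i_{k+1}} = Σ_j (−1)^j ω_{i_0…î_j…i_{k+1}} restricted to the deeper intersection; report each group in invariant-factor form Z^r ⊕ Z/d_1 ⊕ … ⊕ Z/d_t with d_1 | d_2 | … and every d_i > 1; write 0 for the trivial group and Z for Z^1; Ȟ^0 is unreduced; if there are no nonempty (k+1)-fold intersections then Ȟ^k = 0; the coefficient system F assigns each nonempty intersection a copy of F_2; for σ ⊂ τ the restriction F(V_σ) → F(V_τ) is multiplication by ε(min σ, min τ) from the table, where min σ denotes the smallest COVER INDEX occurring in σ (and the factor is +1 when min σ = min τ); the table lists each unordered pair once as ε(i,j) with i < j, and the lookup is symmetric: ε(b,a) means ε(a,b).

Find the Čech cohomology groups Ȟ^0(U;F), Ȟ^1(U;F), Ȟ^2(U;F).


nerve of the cover:
  V1={{u},{q,u},{r,u},{s,u},{t,u}} V2={{p},{r},{p,q},{p,r},{p,s},{q,r},{r,u},{p,q,r}} V3={{t},{q,t},{s,t},{t,u},{q,s,t}} V4={{q},{s},{p,q},{p,s},{q,r},{q,s},{q,t},{q,u},{s,t},{s,u},{p,q,r},{q,s,t}}
  V12={{r,u}} V13={{t,u}} V14={{q,u},{s,u}} V24={{p,q},{p,s},{q,r},{p,q,r}} V34={{q,t},{s,t},{q,s,t}}
C dims 4,5; δ0: rk_F2 3
Ȟ^0 = (4 − 3) − 0 = 1, so Ȟ^0 ≅ Z/2
Ȟ^1 = (5 − 0) − 3 = 2, so Ȟ^1 ≅ Z/2 ⊕ Z/2
Ȟ^2 = (0 − 0) − 0 = 0, so Ȟ^2 ≅ 0

Ȟ^0 ≅ Z/2,  Ȟ^1 ≅ Z/2 ⊕ Z/2,  Ȟ^2 ≅ 0


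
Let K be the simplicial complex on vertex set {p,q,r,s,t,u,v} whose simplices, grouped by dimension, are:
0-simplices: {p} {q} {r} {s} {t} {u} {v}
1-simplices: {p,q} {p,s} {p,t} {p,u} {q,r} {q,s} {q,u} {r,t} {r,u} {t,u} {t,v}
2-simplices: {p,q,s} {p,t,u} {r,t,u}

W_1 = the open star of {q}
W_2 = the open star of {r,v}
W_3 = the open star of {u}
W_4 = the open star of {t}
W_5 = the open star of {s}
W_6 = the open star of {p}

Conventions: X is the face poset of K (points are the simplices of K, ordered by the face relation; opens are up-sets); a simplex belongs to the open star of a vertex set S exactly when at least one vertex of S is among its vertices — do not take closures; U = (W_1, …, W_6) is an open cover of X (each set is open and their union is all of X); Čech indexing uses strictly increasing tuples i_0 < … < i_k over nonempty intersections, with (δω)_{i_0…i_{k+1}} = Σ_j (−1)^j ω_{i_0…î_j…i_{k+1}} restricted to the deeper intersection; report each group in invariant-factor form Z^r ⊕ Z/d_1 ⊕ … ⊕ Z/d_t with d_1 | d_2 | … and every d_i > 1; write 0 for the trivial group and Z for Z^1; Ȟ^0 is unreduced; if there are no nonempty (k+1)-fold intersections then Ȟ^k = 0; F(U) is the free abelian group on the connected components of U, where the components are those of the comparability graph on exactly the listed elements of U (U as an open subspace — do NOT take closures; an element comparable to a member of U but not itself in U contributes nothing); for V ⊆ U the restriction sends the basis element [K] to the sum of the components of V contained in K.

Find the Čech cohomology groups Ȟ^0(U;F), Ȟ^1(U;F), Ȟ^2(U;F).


nerve simplices:
  W1={{q},{p,q},{q,r},{q,s},{q,u},{p,q,s}} W2={{r},{v},{q,r},{r,t},{r,u},{t,v},{r,t,u}} W3={{u},{p,u},{q,u},{r,u},{t,u},{p,t,u},{r,t,u}} W4={{t},{p,t},{r,t},{t,u},{t,v},{p,t,u},{r,t,u}} W5={{s},{p,s},{q,s},{p,q,s}} W6={{p},{p,q},{p,s},{p,t},{p,u},{p,q,s},{p,t,u}}
  W12={{q,r}} W13={{q,u}} W15={{q,s},{p,q,s}} W16={{p,q},{p,q,s}} W23={{r,u},{r,t,u}} W24={{r,t},{t,v},{r,t,u}} W34={{t,u},{p,t,u},{r,t,u}} W36={{p,u},{p,t,u}} W46={{p,t},{p,t,u}} W56={{p,s},{p,q,s}}
  W156={{p,q,s}} W234={{r,t,u}} W346={{p,t,u}}
components per intersection:
  W1: {{q},{p,q},{q,r},{q,s},{q,u},{p,q,s}}
  W2: {{r},{q,r},{r,t},{r,u},{r,t,u}} {{v},{t,v}}
  W3: {{u},{p,u},{q,u},{r,u},{t,u},{p,t,u},{r,t,u}}
  W4: {{t},{p,t},{r,t},{t,u},{t,v},{p,t,u},{r,t,u}}
  W5: {{s},{p,s},{q,s},{p,q,s}}
  W6: {{p},{p,q},{p,s},{p,t},{p,u},{p,q,s},{p,t,u}}
  W12: {{q,r}}
  W13: {{q,u}}
  W15: {{q,s},{p,q,s}}
  W16: {{p,q},{p,q,s}}
  W23: {{r,u},{r,t,u}}
  W24: {{r,t},{r,t,u}} {{t,v}}
  W34: {{t,u},{p,t,u},{r,t,u}}
  W36: {{p,u},{p,t,u}}
  W46: {{p,t},{p,t,u}}
  W56: {{p,s},{p,q,s}}
  W156: {{p,q,s}}
  W234: {{r,t,u}}
  W346: {{p,t,u}}
C dims 7,11,3; δ0: rk 6, SNF 1^6; δ1: rk 3, SNF 1^3
degree 0: 7−6−0 = 1 → Ȟ^0 ≅ Z
degree 1: 11−3−6 = 2 → Ȟ^1 ≅ Z^2
degree 2: 3−0−3 = 0 → Ȟ^2 ≅ 0

Ȟ^0(U;F) ≅ Z, Ȟ^1(U;F) ≅ Z^2 and Ȟ^2(U;F) ≅ 0


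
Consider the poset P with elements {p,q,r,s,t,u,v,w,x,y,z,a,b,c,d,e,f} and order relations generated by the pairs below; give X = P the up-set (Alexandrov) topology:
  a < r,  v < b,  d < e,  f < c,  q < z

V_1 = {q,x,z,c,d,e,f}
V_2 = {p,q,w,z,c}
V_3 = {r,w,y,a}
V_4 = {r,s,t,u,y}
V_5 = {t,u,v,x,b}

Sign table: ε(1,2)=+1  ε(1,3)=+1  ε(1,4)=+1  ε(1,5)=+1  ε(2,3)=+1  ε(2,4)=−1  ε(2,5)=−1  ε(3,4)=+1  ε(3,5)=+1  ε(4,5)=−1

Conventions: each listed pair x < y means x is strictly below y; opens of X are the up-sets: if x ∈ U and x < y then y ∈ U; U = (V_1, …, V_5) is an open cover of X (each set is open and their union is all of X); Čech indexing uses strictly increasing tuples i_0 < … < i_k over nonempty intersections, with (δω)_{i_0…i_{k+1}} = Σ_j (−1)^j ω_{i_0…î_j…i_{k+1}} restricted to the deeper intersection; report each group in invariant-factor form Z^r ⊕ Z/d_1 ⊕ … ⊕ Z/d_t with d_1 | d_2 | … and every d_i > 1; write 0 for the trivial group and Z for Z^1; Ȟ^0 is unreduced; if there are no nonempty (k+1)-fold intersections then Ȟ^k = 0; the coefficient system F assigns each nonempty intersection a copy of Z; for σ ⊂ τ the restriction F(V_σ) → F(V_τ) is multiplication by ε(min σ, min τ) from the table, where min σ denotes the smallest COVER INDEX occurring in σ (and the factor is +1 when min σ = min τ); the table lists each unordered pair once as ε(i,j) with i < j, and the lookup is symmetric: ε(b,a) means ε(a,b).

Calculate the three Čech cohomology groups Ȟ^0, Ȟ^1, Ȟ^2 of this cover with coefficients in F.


Ȟ^0 ≅ 0,  Ȟ^1 ≅ Z/2,  Ȟ^2 ≅ 0

intersection data:
  V12={q,z,c} V15={x} V23={w} V34={r,y} V45={t,u}
C dims 5,5; δ0: rk 5, SNF 1^4·2
Ȟ^0 = (5 − 5) − 0 = 0, so Ȟ^0 ≅ 0
Ȟ^1 = (5 − 0) − 5 = 0 plus torsion [2], so Ȟ^1 ≅ Z/2
Ȟ^2 = (0 − 0) − 0 = 0, so Ȟ^2 ≅ 0
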